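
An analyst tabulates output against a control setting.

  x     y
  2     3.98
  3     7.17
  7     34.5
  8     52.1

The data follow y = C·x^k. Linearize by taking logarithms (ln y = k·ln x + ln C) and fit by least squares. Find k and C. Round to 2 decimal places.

k = 1.84, C = 1.04

Let Y = ln y. Fitting Y = k·ln x + ln C by least squares:
AᵀA = [[9.7980, 5.8171]; [5.8171, 4]], rhs = [18.2324, 10.8453]ᵀ  (here Σln x = 5.8171, Σ(ln x)² = 9.7980, Σln y = 10.8453, Σln x·ln y = 18.2324).
Slope k = (n·Σln x·ln y − Σln x·Σln y)/(n·Σ(ln x)² − (Σln x)²) = (4·18.2324 − 5.8171·10.8453)/5.3534 = 1.83828; ln C = (Σln y − k·Σln x)/n = 0.03796, so C = exp(0.03796) = 1.03869.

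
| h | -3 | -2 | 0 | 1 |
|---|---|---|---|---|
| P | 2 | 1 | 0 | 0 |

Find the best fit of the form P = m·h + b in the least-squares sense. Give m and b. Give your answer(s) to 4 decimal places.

m = -0.5000, b = 0.2500

From the data, Σh·h = 14, Σh = -4, Σ1 = 4.
Right-hand side: Σh·P = -8, ΣP = 3.
AᵀA·[m, b]ᵀ = AᵀP becomes [[14, -4]; [-4, 4]]·[m, b]ᵀ = [-8, 3]ᵀ.
Determinant 14·4 − (-4)² = 40.
m = ((-8)·4 − (-4)·3)/40 = -1/2; b = (14·3 − (-4)·(-8))/40 = 1/4.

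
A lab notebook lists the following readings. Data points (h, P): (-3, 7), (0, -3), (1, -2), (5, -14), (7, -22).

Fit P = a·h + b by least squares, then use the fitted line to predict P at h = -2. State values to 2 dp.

The normal equations are: 84·a + 10·b = -247;  10·a + 5·b = -34.
Determinant 84·5 − 10² = 320.
a = ((-247)·5 − 10·(-34))/320 = -179/64; b = (84·(-34) − 10·(-247))/320 = -193/160.
At h = -2: P̂ = (-179/64)·(-2) + (-193/160)·(1) = 351/80.

P̂ = 4.39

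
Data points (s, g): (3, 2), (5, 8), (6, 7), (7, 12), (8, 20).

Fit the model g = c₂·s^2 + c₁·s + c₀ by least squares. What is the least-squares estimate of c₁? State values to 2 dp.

Sums needed: Σs^2·s^2 = 8499, Σs^2·s = 1223, Σs^2 = 183, Σs·s = 183, Σs = 29, Σ1 = 5.
Moment sums: Σs^2·g = 2338, Σs·g = 332, Σg = 49.
AᵀA·[c₂, c₁, c₀]ᵀ = Aᵀg becomes [[8499, 1223, 183]; [1223, 183, 29]; [183, 29, 5]]·[c₂, c₁, c₀]ᵀ = [2338, 332, 49]ᵀ.
Row-reducing yields c₂ = 839/1358, c₁ = -4775/1358, c₀ = 5148/679.

c₁ = -3.52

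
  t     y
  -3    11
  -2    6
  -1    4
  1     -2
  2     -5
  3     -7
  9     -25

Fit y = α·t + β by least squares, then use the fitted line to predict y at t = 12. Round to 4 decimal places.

ŷ = -33.7874

Compute the Gram sums: Σt·t = 109, Σt = 9, Σ1 = 7.
Right-hand side: Σt·y = -307, Σy = -18.
det = 109·7 − 9² = 682.
α = ((-307)·7 − 9·(-18))/682 = -1987/682; β = (109·(-18) − 9·(-307))/682 = 801/682.
At t = 12: ŷ = (-1987/682)·(12) + (801/682)·(1) = -23043/682.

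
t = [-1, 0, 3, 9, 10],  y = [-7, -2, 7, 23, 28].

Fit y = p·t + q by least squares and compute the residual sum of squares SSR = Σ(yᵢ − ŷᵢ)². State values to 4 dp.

Forming XᵀX = [[191, 21]; [21, 5]] and Xᵀy = [515, 49]ᵀ gives XᵀX·[p, q]ᵀ = Xᵀy.
det = 191·5 − 21² = 514.
p = (515·5 − 21·49)/514 = 773/257; q = (191·49 − 21·515)/514 = -728/257.
Residuals: -298/257, 214/257, 208/257, -318/257, 194/257; SSR = 1232/257.

SSR = 4.7938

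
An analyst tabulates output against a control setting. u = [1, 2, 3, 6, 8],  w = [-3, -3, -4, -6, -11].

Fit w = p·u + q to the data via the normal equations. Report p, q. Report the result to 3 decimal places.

p = -1.088, q = -1.047

Sums needed: Σu·u = 114, Σu = 20, Σ1 = 5.
For Xᵀw: Σu·w = -145, Σw = -27.
So XᵀX·[p, q]ᵀ = Xᵀw: [[114, 20]; [20, 5]]·[p, q]ᵀ = [-145, -27]ᵀ.
Δ = 114·5 − 20² = 170.
p = ((-145)·5 − 20·(-27))/170 = -37/34; q = (114·(-27) − 20·(-145))/170 = -89/85.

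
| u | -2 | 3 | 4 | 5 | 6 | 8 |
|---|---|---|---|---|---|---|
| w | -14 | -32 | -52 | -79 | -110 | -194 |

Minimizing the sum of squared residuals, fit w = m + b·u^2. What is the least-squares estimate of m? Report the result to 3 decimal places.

Compute the Gram sums: Σ1 = 6, Σu^2 = 154, Σu^2·u^2 = 6370.
And Σw = -481, Σu^2·w = -19527.
So MᵀM·[m, b]ᵀ = Mᵀw: [[6, 154]; [154, 6370]]·[m, b]ᵀ = [-481, -19527]ᵀ.
Determinant 6·6370 − 154² = 14504.
m = ((-481)·6370 − 154·(-19527))/14504 = -2029/518; b = (6·(-19527) − 154·(-481))/14504 = -5386/1813.

m = -3.917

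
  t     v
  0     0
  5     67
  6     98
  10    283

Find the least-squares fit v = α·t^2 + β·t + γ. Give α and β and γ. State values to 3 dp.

With design matrix X, XᵀX = [[11921, 1341, 161]; [1341, 161, 21]; [161, 21, 4]] and Xᵀv = [33503, 3753, 448]ᵀ.
Solving the 3×3 system (Gaussian elimination) gives α = 36243/12140, β = -18903/12140, γ = 7/607.

α = 2.985, β = -1.557, γ = 0.012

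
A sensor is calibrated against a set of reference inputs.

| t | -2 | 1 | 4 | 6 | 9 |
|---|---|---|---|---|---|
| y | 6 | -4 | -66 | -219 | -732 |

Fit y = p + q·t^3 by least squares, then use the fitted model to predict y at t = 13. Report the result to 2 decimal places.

The normal equations are: 5·p + 1002·q = -1015;  1002·p + 582258·q = -585208.
(Σ1 = 5, Σt^3 = 1002, Σt^3·t^3 = 582258, Σy = -1015, Σt^3·y = -585208.)
Eliminating q: 582258·(row 1) − 1002·(row 2) gives 1907286·p = 582258·(-1015) − 1002·(-585208) = -4613454, so p = -768909/317881.
Then q = ((-585208) − 1002·(-768909/317881))/582258 = -954505/953643.
At t = 13: ŷ = (-768909/317881)·(1) + (-954505/953643)·(2197) = -2099354212/953643.

ŷ = -2201.40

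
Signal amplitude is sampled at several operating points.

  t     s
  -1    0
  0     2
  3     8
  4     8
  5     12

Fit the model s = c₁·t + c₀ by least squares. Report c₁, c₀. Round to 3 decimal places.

The normal system XᵀX·[c₁, c₀]ᵀ = Xᵀs is [[51, 11]; [11, 5]]·[c₁, c₀]ᵀ = [116, 30]ᵀ.
Determinant 51·5 − 11² = 134.
c₁ = (116·5 − 11·30)/134 = 125/67; c₀ = (51·30 − 11·116)/134 = 127/67.

c₁ = 1.866, c₀ = 1.896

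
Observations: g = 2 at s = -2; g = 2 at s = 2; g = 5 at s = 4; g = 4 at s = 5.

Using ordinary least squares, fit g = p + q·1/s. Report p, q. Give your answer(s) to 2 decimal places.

p = 3.13, q = 1.06

Entries of XᵀX: Σ1 = 4, Σ1/s = 9/20, Σ1/s·1/s = 241/400.
Moment sums: Σg = 13, Σ1/s·g = 41/20.
XᵀX·[p, q]ᵀ = Xᵀg becomes [[4, 9/20]; [9/20, 241/400]]·[p, q]ᵀ = [13, 41/20]ᵀ.
Determinant 4·(241/400) − (9/20)² = 883/400.
p = (13·(241/400) − (9/20)·(41/20))/(883/400) = 2764/883; q = (4·(41/20) − (9/20)·13)/(883/400) = 940/883.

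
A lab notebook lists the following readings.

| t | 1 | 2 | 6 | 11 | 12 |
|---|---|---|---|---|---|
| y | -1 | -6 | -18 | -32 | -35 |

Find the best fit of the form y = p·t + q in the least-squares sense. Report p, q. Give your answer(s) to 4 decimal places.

The normal system MᵀM·[p, q]ᵀ = Mᵀy is [[306, 32]; [32, 5]]·[p, q]ᵀ = [-893, -92]ᵀ.
Determinant 306·5 − 32² = 506.
p = ((-893)·5 − 32·(-92))/506 = -1521/506; q = (306·(-92) − 32·(-893))/506 = 212/253.

p = -3.0059, q = 0.8379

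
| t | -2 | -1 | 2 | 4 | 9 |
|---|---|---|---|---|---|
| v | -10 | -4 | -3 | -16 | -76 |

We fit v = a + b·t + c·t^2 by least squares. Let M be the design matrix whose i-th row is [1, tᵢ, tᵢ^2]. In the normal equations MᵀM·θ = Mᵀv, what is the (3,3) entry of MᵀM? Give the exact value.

Row 3 ↔ basis t^2, column 3 ↔ basis t^2, so (MᵀM)_{3,3} = Σᵢ (t^2)·(t^2) = (4)·(4) + (1)·(1) + (4)·(4) + (16)·(16) + (81)·(81) = 6850.

6850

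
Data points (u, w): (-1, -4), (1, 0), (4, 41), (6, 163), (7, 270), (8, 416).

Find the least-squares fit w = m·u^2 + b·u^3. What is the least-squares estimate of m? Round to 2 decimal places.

m = -1.40

Sums needed: Σu^2·u^2 = 8051, Σu^2·u^3 = 58375, Σu^3·u^3 = 430547.
Right-hand side: Σu^2·w = 46374, Σu^3·w = 343438.
Normal equations: [[8051, 58375]; [58375, 430547]]·[m, b]ᵀ = [46374, 343438]ᵀ.
Eliminating b: 430547·(row 1) − 58375·(row 2) gives 58693272·m = 430547·46374 − 58375·343438 = -82006672, so m = -931894/666969.
Then b = (343438 − 58375·(-931894/666969))/430547 = 658376/666969.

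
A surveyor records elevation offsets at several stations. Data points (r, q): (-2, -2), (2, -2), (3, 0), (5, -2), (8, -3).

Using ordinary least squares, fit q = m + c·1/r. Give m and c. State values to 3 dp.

m = -1.893, c = 0.707

Setting ∂/∂m … = 0 gives: 5·m + (79/120)·c = -9;  (79/120)·m + (9601/14400)·c = -31/40.
(Σ1 = 5, Σ1/r = 79/120, Σ1/r·1/r = 9601/14400, Σq = -9, Σ1/r·q = -31/40.)
Δ = 5·(9601/14400) − (79/120)² = 10441/3600.
m = ((-9)·(9601/14400) − (79/120)·(-31/40))/(10441/3600) = -39531/20882; c = (5·(-31/40) − (79/120)·(-9))/(10441/3600) = 7380/10441.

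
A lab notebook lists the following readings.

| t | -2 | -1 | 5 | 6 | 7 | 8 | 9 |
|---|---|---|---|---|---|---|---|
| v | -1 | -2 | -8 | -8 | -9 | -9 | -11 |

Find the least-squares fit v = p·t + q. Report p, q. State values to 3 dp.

p = -0.867, q = -2.894

AᵀA·[p, q]ᵀ = Aᵀv reads: 260·p + 32·q = -318;  32·p + 7·q = -48.
Determinant 260·7 − 32² = 796.
p = ((-318)·7 − 32·(-48))/796 = -345/398; q = (260·(-48) − 32·(-318))/796 = -576/199.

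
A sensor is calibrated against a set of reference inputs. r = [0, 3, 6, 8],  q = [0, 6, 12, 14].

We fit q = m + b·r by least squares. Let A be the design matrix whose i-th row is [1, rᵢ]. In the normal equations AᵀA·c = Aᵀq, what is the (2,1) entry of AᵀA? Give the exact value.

Row 2 ↔ basis r, column 1 ↔ basis 1, so (AᵀA)_{2,1} = Σᵢ r = (0)·(1) + (3)·(1) + (6)·(1) + (8)·(1) = 17.

17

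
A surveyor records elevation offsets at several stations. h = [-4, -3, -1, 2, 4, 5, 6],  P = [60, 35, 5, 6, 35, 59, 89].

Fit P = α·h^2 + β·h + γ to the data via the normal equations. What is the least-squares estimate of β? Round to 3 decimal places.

The normal equations are: 2531·α + 321·β + 107·γ = 6543;  321·α + 107·β + 9·γ = 631;  107·α + 9·β + 7·γ = 289.
Row-reducing yields α = 135835/45328, β = -137869/45328, γ = -6919/11332.

β = -3.042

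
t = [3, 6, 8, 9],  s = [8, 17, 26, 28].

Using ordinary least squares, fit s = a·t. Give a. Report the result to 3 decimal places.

a = 3.084

Setting ∂/∂a … = 0 gives: 190·a = 586.
a = 586/190 = 3.08421.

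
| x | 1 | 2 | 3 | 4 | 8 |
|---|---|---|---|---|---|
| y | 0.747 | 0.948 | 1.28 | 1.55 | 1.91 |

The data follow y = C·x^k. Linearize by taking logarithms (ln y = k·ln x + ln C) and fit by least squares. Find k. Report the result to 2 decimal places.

k = 0.48

Let Y = ln y. Fitting Y = k·ln x + ln C by least squares:
Σln x = 5.2575, Σ(ln x)² = 7.9333, Σln y = 0.9871, Σln x·ln y = 2.1874.
Equations: 7.9333·k + 5.2575·ln C = 2.1874;  5.2575·k + 5·ln C = 0.9871.
Slope k = (n·Σln x·ln y − Σln x·Σln y)/(n·Σ(ln x)² − (Σln x)²) = (5·2.1874 − 5.2575·0.9871)/12.0252 = 0.47791; ln C = (Σln y − k·Σln x)/n = -0.30509.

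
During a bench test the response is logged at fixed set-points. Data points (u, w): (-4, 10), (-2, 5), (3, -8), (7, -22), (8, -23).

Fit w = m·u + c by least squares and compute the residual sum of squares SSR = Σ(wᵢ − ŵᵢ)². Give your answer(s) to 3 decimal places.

SSR = 4.078

Sums needed: Σu·u = 142, Σu = 12, Σ1 = 5.
Moment sums: Σu·w = -412, Σw = -38.
Determinant 142·5 − 12² = 566.
m = ((-412)·5 − 12·(-38))/566 = -802/283; c = (142·(-38) − 12·(-412))/566 = -226/283.
Residuals: -152/283, 37/283, 368/283, -386/283, 133/283; SSR = 1154/283.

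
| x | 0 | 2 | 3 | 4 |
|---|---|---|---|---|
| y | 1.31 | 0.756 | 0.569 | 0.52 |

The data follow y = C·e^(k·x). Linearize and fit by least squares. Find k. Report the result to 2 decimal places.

k = -0.24

Let Y = ln y. Fitting Y = k·x + ln C by least squares:
Over the data: Σx = 9.0000, Σ(x)² = 29.0000, Σln y = -1.2275, Σx·ln y = -4.8668.
Normal system: [[29.0000, 9.0000]; [9.0000, 4]]·[k, ln C]ᵀ = [-4.8668, -1.2275]ᵀ.
Slope k = (n·Σx·ln y − Σx·Σln y)/(n·Σ(x)² − (Σx)²) = (4·-4.8668 − 9.0000·-1.2275)/35.0000 = -0.24056; ln C = (Σln y − k·Σx)/n = 0.23439.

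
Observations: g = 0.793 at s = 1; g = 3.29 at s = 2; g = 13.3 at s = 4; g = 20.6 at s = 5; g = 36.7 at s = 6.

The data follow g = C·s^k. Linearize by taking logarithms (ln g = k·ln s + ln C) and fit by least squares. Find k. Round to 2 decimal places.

Linearized form: ln g = k·ln s + ln C. From the 5 transformed points,
Σln s = 5.4806, Σ(ln s)² = 8.2030, Σln g = 10.1748, Σln s·ln g = 15.7372.
Equations: 8.2030·k + 5.4806·ln C = 15.7372;  5.4806·k + 5·ln C = 10.1748.
Solving (det = 10.9774): k = 2.08808, ln C = -0.25384.

k = 2.09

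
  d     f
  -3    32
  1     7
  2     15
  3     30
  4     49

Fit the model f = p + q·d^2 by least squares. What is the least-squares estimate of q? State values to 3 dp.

Normal-equation sums: Σ1 = 5, Σd^2 = 39, Σd^2·d^2 = 435.
Moment sums: Σf = 133, Σd^2·f = 1409.
Eliminating q: 435·(row 1) − 39·(row 2) gives 654·p = 435·133 − 39·1409 = 2904, so p = 484/109.
Then q = (1409 − 39·(484/109))/435 = 929/327.

q = 2.841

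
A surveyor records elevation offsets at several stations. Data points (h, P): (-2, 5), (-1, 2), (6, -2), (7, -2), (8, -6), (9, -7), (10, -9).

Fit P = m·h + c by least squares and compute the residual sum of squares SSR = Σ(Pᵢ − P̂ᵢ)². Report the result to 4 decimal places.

Sums needed: Σh·h = 335, Σh = 37, Σ1 = 7.
Right-hand side: Σh·P = -239, ΣP = -19.
XᵀX·[m, c]ᵀ = XᵀP becomes [[335, 37]; [37, 7]]·[m, c]ᵀ = [-239, -19]ᵀ.
Δ = 335·7 − 37² = 976.
m = ((-239)·7 − 37·(-19))/976 = -485/488; c = (335·(-19) − 37·(-239))/976 = 1239/488.
Residuals: 231/488, -187/122, 695/488, 295/122, -287/488, -145/244, -781/488; SSR = 3345/244.

SSR = 13.7090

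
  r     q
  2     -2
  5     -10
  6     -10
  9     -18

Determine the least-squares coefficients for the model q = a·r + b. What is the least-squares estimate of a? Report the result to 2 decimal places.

The normal system MᵀM·[a, b]ᵀ = Mᵀq is [[146, 22]; [22, 4]]·[a, b]ᵀ = [-276, -40]ᵀ.
Eliminating b: 4·(row 1) − 22·(row 2) gives 100·a = 4·(-276) − 22·(-40) = -224, so a = -56/25.
Then b = ((-40) − 22·(-56/25))/4 = 58/25.

a = -2.24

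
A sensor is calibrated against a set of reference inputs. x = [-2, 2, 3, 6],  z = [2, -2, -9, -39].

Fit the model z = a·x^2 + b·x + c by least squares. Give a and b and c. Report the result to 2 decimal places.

a = -1.01, b = -1.11, c = 3.84

AᵀA·[a, b, c]ᵀ = Aᵀz reads: 1409·a + 243·b + 53·c = -1485;  243·a + 53·b + 9·c = -269;  53·a + 9·b + 4·c = -48.
Row-reducing yields a = -7881/7832, b = -793/712, c = 15033/3916.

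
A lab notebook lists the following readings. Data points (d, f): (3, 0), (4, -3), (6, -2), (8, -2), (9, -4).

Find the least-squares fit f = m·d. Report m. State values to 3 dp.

Entries of MᵀM: Σd·d = 206.
Right-hand side: Σd·f = -76.
Normal equations: [[206]]·[m]ᵀ = [-76]ᵀ.
Hence m = -76 / 206 ≈ -0.368932.

m = -0.369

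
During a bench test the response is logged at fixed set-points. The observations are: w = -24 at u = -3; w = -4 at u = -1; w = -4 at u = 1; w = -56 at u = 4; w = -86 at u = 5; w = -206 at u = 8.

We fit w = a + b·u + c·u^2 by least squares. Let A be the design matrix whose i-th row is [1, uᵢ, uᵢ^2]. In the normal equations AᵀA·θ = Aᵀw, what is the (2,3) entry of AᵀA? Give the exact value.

674

Row 2 ↔ basis u, column 3 ↔ basis u^2, so (AᵀA)_{2,3} = Σᵢ (u)·(u^2) = (-3)·(9) + (-1)·(1) + (1)·(1) + (4)·(16) + (5)·(25) + (8)·(64) = 674.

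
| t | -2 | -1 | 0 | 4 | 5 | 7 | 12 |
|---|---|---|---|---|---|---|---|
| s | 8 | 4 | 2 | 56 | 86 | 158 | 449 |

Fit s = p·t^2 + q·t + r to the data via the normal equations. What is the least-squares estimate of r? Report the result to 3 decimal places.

r = 1.591

The normal system XᵀX·[p, q, r]ᵀ = Xᵀs is [[24035, 2251, 239]; [2251, 239, 25]; [239, 25, 7]]·[p, q, r]ᵀ = [75480, 7128, 763]ᵀ.
Solving the 3×3 system (Gaussian elimination) gives p = 1455241/494534, q = 960749/494534, r = 8371/5261.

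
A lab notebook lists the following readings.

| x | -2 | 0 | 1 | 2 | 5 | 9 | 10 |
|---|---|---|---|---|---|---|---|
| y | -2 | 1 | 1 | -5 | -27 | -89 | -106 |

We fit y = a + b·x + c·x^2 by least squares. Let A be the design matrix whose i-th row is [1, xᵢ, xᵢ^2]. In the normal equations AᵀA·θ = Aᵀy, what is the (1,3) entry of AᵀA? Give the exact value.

Row 1 ↔ basis 1, column 3 ↔ basis x^2, so (AᵀA)_{1,3} = Σᵢ x^2 = (1)·(4) + (1)·(0) + (1)·(1) + (1)·(4) + (1)·(25) + (1)·(81) + (1)·(100) = 215.

215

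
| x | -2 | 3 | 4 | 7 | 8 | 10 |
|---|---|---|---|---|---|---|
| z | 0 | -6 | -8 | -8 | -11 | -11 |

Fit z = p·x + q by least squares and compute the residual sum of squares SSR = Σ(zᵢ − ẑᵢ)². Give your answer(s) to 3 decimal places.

SSR = 6.638

With design matrix A, AᵀA = [[242, 30]; [30, 6]] and Aᵀz = [-304, -44]ᵀ.
Eliminating q: 6·(row 1) − 30·(row 2) gives 552·p = 6·(-304) − 30·(-44) = -504, so p = -21/23.
Then q = ((-44) − 30·(-21/23))/6 = -191/69.
Residuals: 65/69, -34/69, -109/69, 80/69, -64/69, 62/69; SSR = 458/69.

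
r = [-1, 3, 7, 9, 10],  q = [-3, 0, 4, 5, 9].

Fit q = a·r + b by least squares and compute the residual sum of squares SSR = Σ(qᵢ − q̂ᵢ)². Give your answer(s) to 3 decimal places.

From the data, Σr·r = 240, Σr = 28, Σ1 = 5.
For Aᵀq: Σr·q = 166, Σq = 15.
So AᵀA·[a, b]ᵀ = Aᵀq: [[240, 28]; [28, 5]]·[a, b]ᵀ = [166, 15]ᵀ.
det = 240·5 − 28² = 416.
a = (166·5 − 28·15)/416 = 205/208; b = (240·15 − 28·166)/416 = -131/52.
Residuals: 105/208, -7/16, -79/208, -281/208, 173/104; SSR = 539/104.

SSR = 5.183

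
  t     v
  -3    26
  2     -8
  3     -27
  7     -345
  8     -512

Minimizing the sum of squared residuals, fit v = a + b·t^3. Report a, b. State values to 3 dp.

Entries of MᵀM: Σ1 = 5, Σt^3 = 863, Σt^3·t^3 = 381315.
For Mᵀv: Σv = -866, Σt^3·v = -381974.
MᵀM·[a, b]ᵀ = Mᵀv becomes [[5, 863]; [863, 381315]]·[a, b]ᵀ = [-866, -381974]ᵀ.
Determinant 5·381315 − 863² = 1161806.
a = ((-866)·381315 − 863·(-381974))/1161806 = -287614/580903; b = (5·(-381974) − 863·(-866))/1161806 = -581256/580903.

a = -0.495, b = -1.001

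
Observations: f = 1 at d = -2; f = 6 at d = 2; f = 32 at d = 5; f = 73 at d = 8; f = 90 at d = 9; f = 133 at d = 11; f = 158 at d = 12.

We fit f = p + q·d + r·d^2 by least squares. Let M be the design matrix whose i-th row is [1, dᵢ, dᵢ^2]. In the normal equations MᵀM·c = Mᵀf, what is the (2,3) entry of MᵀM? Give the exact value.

4425

Row 2 ↔ basis d, column 3 ↔ basis d^2, so (MᵀM)_{2,3} = Σᵢ (d)·(d^2) = (-2)·(4) + (2)·(4) + (5)·(25) + (8)·(64) + (9)·(81) + (11)·(121) + (12)·(144) = 4425.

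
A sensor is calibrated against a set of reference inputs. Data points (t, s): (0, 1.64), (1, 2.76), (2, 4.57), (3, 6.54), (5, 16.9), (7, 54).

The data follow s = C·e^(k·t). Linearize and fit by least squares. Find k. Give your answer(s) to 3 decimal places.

With ln sᵢ as the transformed response and tᵢ as the regressor:
Sums: Σt = 18.0000, Σ(t)² = 88.0000, Σln s = 11.7237, Σt·ln s = 51.7475.
Normal system: [[88.0000, 18.0000]; [18.0000, 6]]·[k, ln C]ᵀ = [51.7475, 11.7237]ᵀ.
Solving (det = 204.0000): k = 0.48754, ln C = 0.49131.

k = 0.488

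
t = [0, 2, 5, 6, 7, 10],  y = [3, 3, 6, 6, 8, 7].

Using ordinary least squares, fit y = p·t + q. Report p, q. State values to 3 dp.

Compute the Gram sums: Σt·t = 214, Σt = 30, Σ1 = 6.
And Σt·y = 198, Σy = 33.
Δ = 214·6 − 30² = 384.
p = (198·6 − 30·33)/384 = 33/64; q = (214·33 − 30·198)/384 = 187/64.

p = 0.516, q = 2.922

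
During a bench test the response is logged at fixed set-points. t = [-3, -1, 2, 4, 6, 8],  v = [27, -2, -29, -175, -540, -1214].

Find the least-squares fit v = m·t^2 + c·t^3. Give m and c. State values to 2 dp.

Normal-equation sums: Σt^2·t^2 = 5746, Σt^2·t^3 = 41356, Σt^3·t^3 = 313690.
And Σt^2·v = -99811, Σt^3·v = -750367.
So AᵀA·[m, c]ᵀ = Aᵀv: [[5746, 41356]; [41356, 313690]]·[m, c]ᵀ = [-99811, -750367]ᵀ.
Eliminating c: 313690·(row 1) − 41356·(row 2) gives 92144004·m = 313690·(-99811) − 41356·(-750367) = -277534938, so m = -46255823/15357334.
Then c = ((-750367) − 41356·(-46255823/15357334))/313690 = -30637511/15357334.

m = -3.01, c = -1.99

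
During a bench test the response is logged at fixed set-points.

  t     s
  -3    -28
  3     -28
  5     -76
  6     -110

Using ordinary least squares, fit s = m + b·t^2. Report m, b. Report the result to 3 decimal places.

m = -0.636, b = -3.031

Normal-equation sums: Σ1 = 4, Σt^2 = 79, Σt^2·t^2 = 2083.
And Σs = -242, Σt^2·s = -6364.
So MᵀM·[m, b]ᵀ = Mᵀs: [[4, 79]; [79, 2083]]·[m, b]ᵀ = [-242, -6364]ᵀ.
det = 4·2083 − 79² = 2091.
m = ((-242)·2083 − 79·(-6364))/2091 = -1330/2091; b = (4·(-6364) − 79·(-242))/2091 = -6338/2091.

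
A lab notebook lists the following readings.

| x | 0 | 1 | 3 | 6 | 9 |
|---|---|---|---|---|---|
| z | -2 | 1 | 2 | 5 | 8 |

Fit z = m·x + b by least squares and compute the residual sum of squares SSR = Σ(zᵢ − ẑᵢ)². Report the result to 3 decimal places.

SSR = 1.982

Forming MᵀM = [[127, 19]; [19, 5]] and Mᵀz = [109, 14]ᵀ gives MᵀM·[m, b]ᵀ = Mᵀz.
Determinant 127·5 − 19² = 274.
m = (109·5 − 19·14)/274 = 279/274; b = (127·14 − 19·109)/274 = -293/274.
Residuals: -255/274, 144/137, 2/137, -11/274, -13/137; SSR = 543/274.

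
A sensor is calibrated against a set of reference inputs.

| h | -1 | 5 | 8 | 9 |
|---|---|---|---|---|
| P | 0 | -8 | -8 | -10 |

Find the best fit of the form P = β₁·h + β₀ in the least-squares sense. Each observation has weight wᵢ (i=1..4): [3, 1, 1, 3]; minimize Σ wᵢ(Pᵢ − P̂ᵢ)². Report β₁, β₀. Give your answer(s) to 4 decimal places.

Forming MᵀWM = [[335, 37]; [37, 8]] and MᵀWP = [-374, -46]ᵀ gives MᵀWM·[β₁, β₀]ᵀ = MᵀWP.
Determinant 335·8 − 37² = 1311.
β₁ = ((-374)·8 − 37·(-46))/1311 = -430/437; β₀ = (335·(-46) − 37·(-374))/1311 = -524/437.

β₁ = -0.9840, β₀ = -1.1991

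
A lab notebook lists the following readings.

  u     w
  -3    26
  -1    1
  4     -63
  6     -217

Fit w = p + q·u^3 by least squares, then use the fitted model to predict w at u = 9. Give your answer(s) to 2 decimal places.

ŵ = -730.41

With design matrix A, AᵀA = [[4, 252]; [252, 51482]] and Aᵀw = [-253, -51607]ᵀ.
Δ = 4·51482 − 252² = 142424.
p = ((-253)·51482 − 252·(-51607))/142424 = -9991/71212; q = (4·(-51607) − 252·(-253))/142424 = -17834/17803.
At u = 9: ŵ = (-9991/71212)·(1) + (-17834/17803)·(729) = -52013935/71212.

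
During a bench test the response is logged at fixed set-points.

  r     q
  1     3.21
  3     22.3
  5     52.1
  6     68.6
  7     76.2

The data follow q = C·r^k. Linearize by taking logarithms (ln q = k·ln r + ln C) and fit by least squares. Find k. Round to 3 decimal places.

Linearized form: ln q = k·ln r + ln C. From the 5 transformed points,
AᵀA = [[10.7942, 6.4457]; [6.4457, 5]], rhs = [25.7815, 16.7857]ᵀ  (here Σln r = 6.4457, Σ(ln r)² = 10.7942, Σln q = 16.7857, Σln r·ln q = 25.7815).
Slope k = (n·Σln r·ln q − Σln r·Σln q)/(n·Σ(ln r)² − (Σln r)²) = (5·25.7815 − 6.4457·16.7857)/12.4237 = 1.66712; ln C = (Σln q − k·Σln r)/n = 1.20798.

k = 1.667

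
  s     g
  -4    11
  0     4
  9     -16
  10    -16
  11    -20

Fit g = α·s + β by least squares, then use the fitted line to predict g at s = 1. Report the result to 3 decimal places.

Compute the Gram sums: Σs·s = 318, Σs = 26, Σ1 = 5.
And Σs·g = -568, Σg = -37.
MᵀM·[α, β]ᵀ = Mᵀg becomes [[318, 26]; [26, 5]]·[α, β]ᵀ = [-568, -37]ᵀ.
Eliminating β: 5·(row 1) − 26·(row 2) gives 914·α = 5·(-568) − 26·(-37) = -1878, so α = -939/457.
Then β = ((-37) − 26·(-939/457))/5 = 1501/457.
At s = 1: ĝ = (-939/457)·(1) + (1501/457)·(1) = 562/457.

ĝ = 1.230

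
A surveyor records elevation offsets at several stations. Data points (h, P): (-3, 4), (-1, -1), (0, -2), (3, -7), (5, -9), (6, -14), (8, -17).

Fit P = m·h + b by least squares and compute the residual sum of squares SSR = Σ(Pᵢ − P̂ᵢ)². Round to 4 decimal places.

The normal equations are: 144·m + 18·b = -297;  18·m + 7·b = -46.
(Σh·h = 144, Σh = 18, Σ1 = 7, Σh·P = -297, ΣP = -46.)
Eliminating b: 7·(row 1) − 18·(row 2) gives 684·m = 7·(-297) − 18·(-46) = -1251, so m = -139/76.
Then b = ((-46) − 18·(-139/76))/7 = -71/38.
Residuals: 29/76, -73/76, -5/38, 27/76, 153/76, -22/19, -1/2; SSR = 521/76.

SSR = 6.8553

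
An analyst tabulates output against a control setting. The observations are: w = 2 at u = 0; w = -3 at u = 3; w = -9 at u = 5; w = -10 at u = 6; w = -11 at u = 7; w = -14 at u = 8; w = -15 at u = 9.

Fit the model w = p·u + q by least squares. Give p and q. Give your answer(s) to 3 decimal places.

Forming MᵀM = [[264, 38]; [38, 7]] and Mᵀw = [-438, -60]ᵀ gives MᵀM·[p, q]ᵀ = Mᵀw.
Eliminating q: 7·(row 1) − 38·(row 2) gives 404·p = 7·(-438) − 38·(-60) = -786, so p = -393/202.
Then q = ((-60) − 38·(-393/202))/7 = 201/101.

p = -1.946, q = 1.990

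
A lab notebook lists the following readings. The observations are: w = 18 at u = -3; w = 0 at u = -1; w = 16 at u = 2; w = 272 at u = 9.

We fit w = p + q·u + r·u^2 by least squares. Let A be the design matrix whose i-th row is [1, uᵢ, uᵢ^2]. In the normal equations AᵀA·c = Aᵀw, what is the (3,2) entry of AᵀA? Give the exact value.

Row 3 ↔ basis u^2, column 2 ↔ basis u, so (AᵀA)_{3,2} = Σᵢ (u^2)·(u) = (9)·(-3) + (1)·(-1) + (4)·(2) + (81)·(9) = 709.

709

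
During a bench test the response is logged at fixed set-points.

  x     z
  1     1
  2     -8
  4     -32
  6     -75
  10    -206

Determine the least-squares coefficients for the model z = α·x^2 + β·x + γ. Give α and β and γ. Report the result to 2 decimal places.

α = -1.98, β = -1.17, γ = 3.49

Entries of MᵀM: Σx^2·x^2 = 11569, Σx^2·x = 1289, Σx^2 = 157, Σx·x = 157, Σx = 23, Σ1 = 5.
And Σx^2·z = -23843, Σx·z = -2653, Σz = -320.
Inverting the 3×3 Gram matrix, [α, β, γ]ᵀ = [-30761/15554, -18241/15554, 3882/1111]ᵀ.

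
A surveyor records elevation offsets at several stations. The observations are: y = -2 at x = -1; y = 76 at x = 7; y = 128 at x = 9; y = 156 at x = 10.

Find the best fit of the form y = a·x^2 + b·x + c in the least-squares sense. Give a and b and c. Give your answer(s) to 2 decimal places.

Forming MᵀM = [[18963, 2071, 231]; [2071, 231, 25]; [231, 25, 4]] and Mᵀy = [29690, 3246, 358]ᵀ gives MᵀM·[a, b, c]ᵀ = Mᵀy.
Inverting the 3×3 Gram matrix, [a, b, c]ᵀ = [3179/2066, 15571/26858, -40081/13429]ᵀ.

a = 1.54, b = 0.58, c = -2.98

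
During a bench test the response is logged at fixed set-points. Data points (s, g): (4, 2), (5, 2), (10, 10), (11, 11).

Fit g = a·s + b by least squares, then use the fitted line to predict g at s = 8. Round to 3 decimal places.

Setting ∂/∂a … = 0 gives: 262·a + 30·b = 239;  30·a + 4·b = 25.
(Σs·s = 262, Σs = 30, Σ1 = 4, Σs·g = 239, Σg = 25.)
Δ = 262·4 − 30² = 148.
a = (239·4 − 30·25)/148 = 103/74; b = (262·25 − 30·239)/148 = -155/37.
At s = 8: ĝ = (103/74)·(8) + (-155/37)·(1) = 257/37.

ĝ = 6.946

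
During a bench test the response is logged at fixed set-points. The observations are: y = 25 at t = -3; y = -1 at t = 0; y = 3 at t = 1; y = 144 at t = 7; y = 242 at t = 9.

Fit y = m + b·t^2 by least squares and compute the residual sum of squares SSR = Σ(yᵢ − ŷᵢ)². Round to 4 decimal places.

Setting ∂/∂m … = 0 gives: 5·m + 140·b = 413;  140·m + 9044·b = 26886.
Δ = 5·9044 − 140² = 25620.
m = (413·9044 − 140·26886)/25620 = -1031/915; b = (5·26886 − 140·413)/25620 = 7661/2562.
Residuals: -10061/12810, 116/915, 4853/4270, -851/610, 11749/12810; SSR = 30181/6405.

SSR = 4.7121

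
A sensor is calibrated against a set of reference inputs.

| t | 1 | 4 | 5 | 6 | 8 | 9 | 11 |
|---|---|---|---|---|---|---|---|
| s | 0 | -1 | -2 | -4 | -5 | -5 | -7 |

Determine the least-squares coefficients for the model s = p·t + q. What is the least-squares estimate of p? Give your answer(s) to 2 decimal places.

Forming XᵀX = [[344, 44]; [44, 7]] and Xᵀs = [-200, -24]ᵀ gives XᵀX·[p, q]ᵀ = Xᵀs.
Δ = 344·7 − 44² = 472.
p = ((-200)·7 − 44·(-24))/472 = -43/59; q = (344·(-24) − 44·(-200))/472 = 68/59.

p = -0.73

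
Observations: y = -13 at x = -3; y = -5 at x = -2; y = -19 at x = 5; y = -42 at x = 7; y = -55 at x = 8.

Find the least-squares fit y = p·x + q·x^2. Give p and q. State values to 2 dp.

Compute the Gram sums: Σx·x = 151, Σx·x^2 = 945, Σx^2·x^2 = 7219.
Right-hand side: Σx·y = -780, Σx^2·y = -6190.
Normal equations: [[151, 945]; [945, 7219]]·[p, q]ᵀ = [-780, -6190]ᵀ.
Determinant 151·7219 − 945² = 197044.
p = ((-780)·7219 − 945·(-6190))/197044 = 109365/98522; q = (151·(-6190) − 945·(-780))/197044 = -98795/98522.

p = 1.11, q = -1.00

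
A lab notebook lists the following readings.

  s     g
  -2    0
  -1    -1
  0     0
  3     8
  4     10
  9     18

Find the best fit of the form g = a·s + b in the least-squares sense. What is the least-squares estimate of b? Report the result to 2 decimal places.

Forming XᵀX = [[111, 13]; [13, 6]] and Xᵀg = [227, 35]ᵀ gives XᵀX·[a, b]ᵀ = Xᵀg.
det = 111·6 − 13² = 497.
a = (227·6 − 13·35)/497 = 907/497; b = (111·35 − 13·227)/497 = 934/497.

b = 1.88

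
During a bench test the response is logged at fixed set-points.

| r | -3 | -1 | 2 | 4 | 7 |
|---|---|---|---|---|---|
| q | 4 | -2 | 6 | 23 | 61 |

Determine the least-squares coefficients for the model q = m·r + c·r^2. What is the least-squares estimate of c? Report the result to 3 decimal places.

c = 1.004

Entries of AᵀA: Σr·r = 79, Σr·r^2 = 387, Σr^2·r^2 = 2755.
Right-hand side: Σr·q = 521, Σr^2·q = 3415.
Eliminating c: 2755·(row 1) − 387·(row 2) gives 67876·m = 2755·521 − 387·3415 = 113750, so m = 56875/33938.
Then c = (3415 − 387·(56875/33938))/2755 = 34079/33938.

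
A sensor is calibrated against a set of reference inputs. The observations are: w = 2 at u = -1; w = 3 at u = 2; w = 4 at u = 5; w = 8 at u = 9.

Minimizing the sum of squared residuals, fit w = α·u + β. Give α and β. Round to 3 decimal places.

Compute the Gram sums: Σu·u = 111, Σu = 15, Σ1 = 4.
For Xᵀw: Σu·w = 96, Σw = 17.
Δ = 111·4 − 15² = 219.
α = (96·4 − 15·17)/219 = 43/73; β = (111·17 − 15·96)/219 = 149/73.

α = 0.589, β = 2.041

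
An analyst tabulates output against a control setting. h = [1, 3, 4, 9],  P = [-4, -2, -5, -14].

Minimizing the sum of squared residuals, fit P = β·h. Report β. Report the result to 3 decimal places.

Forming XᵀX = [[107]] and XᵀP = [-156]ᵀ gives XᵀX·[β]ᵀ = XᵀP.
β = (-156)/107 = -1.45794.

β = -1.458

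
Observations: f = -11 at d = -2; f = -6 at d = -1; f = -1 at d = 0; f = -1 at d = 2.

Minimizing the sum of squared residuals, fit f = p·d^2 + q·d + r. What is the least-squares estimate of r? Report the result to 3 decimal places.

r = -1.545

Compute the Gram sums: Σd^2·d^2 = 33, Σd^2·d = -1, Σd^2 = 9, Σd·d = 9, Σd = -1, Σ1 = 4.
Right-hand side: Σd^2·f = -54, Σd·f = 26, Σf = -19.
So AᵀA·[p, q, r]ᵀ = Aᵀf: [[33, -1, 9]; [-1, 9, -1]; [9, -1, 4]]·[p, q, r]ᵀ = [-54, 26, -19]ᵀ.
Row-reducing yields p = -25/22, q = 57/22, r = -17/11.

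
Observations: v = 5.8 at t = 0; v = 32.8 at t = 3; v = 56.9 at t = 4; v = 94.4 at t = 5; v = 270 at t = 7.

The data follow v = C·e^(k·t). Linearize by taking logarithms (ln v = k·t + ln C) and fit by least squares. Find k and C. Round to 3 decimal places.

Let Y = ln v. Fitting Y = k·t + ln C by least squares:
Over the data: Σt = 19.0000, Σ(t)² = 99.0000, Σln v = 19.4355, Σt·ln v = 88.5631.
Normal system: [[99.0000, 19.0000]; [19.0000, 5]]·[k, ln C]ᵀ = [88.5631, 19.4355]ᵀ.
Δ = 99.0000·5 − (19.0000)² = 134.0000; k = (88.5631·5 − 19.0000·19.4355)/134.0000 = 0.54881, ln C = (99.0000·19.4355 − 19.0000·88.5631)/134.0000 = 1.80164, so C = exp(1.80164) = 6.05957.

k = 0.549, C = 6.060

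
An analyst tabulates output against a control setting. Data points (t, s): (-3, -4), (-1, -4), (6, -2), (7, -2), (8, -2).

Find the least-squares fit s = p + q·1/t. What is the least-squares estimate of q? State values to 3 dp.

q = 1.922

Compute the Gram sums: Σ1 = 5, Σ1/t = -151/168, Σ1/t·1/t = 33161/28224.
Moment sums: Σs = -14, Σ1/t·s = 125/28.
Normal equations: [[5, -151/168]; [-151/168, 33161/28224]]·[p, q]ᵀ = [-14, 125/28]ᵀ.
Δ = 5·(33161/28224) − (-151/168)² = 11917/2352.
p = ((-14)·(33161/28224) − (-151/168)·(125/28))/(11917/2352) = -87751/35751; q = (5·(125/28) − (-151/168)·(-14))/(11917/2352) = 22904/11917.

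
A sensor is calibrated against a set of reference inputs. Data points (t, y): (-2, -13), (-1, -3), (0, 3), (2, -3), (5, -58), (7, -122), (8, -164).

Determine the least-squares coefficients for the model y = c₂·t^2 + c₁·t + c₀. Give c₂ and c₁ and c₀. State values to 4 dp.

From the data, Σt^2·t^2 = 7155, Σt^2·t = 979, Σt^2 = 147, Σt·t = 147, Σt = 19, Σ1 = 7.
Right-hand side: Σt^2·y = -17991, Σt·y = -2433, Σy = -360.
AᵀA·[c₂, c₁, c₀]ᵀ = Aᵀy becomes [[7155, 979, 147]; [979, 147, 19]; [147, 19, 7]]·[c₂, c₁, c₀]ᵀ = [-17991, -2433, -360]ᵀ.
Row-reducing yields c₂ = -132141/45328, c₁ = 111609/45328, c₀ = 35217/11332.

c₂ = -2.9152, c₁ = 2.4623, c₀ = 3.1077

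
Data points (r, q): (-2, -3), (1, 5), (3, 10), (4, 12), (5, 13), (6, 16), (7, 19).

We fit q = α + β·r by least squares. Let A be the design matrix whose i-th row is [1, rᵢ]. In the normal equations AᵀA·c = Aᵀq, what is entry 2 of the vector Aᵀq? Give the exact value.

Entry 2 ↔ basis r, so (Aᵀq)_{2} = Σᵢ (r)·qᵢ = (-2)·(-3) + (1)·(5) + (3)·(10) + (4)·(12) + (5)·(13) + (6)·(16) + (7)·(19) = 383.

383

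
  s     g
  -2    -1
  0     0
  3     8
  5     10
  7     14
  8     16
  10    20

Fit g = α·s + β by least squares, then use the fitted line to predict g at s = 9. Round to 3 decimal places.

ĝ = 17.824

With design matrix A, AᵀA = [[251, 31]; [31, 7]] and Aᵀg = [502, 67]ᵀ.
Eliminating β: 7·(row 1) − 31·(row 2) gives 796·α = 7·502 − 31·67 = 1437, so α = 1437/796.
Then β = (67 − 31·(1437/796))/7 = 1255/796.
At s = 9: ĝ = (1437/796)·(9) + (1255/796)·(1) = 3547/199.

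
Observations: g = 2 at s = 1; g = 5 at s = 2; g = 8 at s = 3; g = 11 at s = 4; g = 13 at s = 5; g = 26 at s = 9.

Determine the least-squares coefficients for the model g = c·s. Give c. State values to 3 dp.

The normal system MᵀM·[c]ᵀ = Mᵀg is [[136]]·[c]ᵀ = [379]ᵀ.
Hence c = 379 / 136 ≈ 2.78676.

c = 2.787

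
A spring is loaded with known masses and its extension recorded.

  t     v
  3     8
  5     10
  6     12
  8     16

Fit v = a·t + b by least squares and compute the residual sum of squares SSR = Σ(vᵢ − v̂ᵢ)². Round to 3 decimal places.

Compute the Gram sums: Σt·t = 134, Σt = 22, Σ1 = 4.
Moment sums: Σt·v = 274, Σv = 46.
Eliminating b: 4·(row 1) − 22·(row 2) gives 52·a = 4·274 − 22·46 = 84, so a = 21/13.
Then b = (46 − 22·(21/13))/4 = 34/13.
Residuals: 7/13, -9/13, -4/13, 6/13; SSR = 14/13.

SSR = 1.077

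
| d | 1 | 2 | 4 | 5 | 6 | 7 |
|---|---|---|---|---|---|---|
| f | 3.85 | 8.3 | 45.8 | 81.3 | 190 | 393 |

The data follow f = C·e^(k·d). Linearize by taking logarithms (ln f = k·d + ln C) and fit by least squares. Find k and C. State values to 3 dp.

k = 0.772, C = 1.823

Taking logs, ln f = k·d + ln C, so regress ln f on d.
Sums: Σd = 25.0000, Σ(d)² = 131.0000, Σln f = 22.9076, Σd·ln f = 116.1673.
Normal system: [[131.0000, 25.0000]; [25.0000, 6]]·[k, ln C]ᵀ = [116.1673, 22.9076]ᵀ.
Δ = 131.0000·6 − (25.0000)² = 161.0000; k = (116.1673·6 − 25.0000·22.9076)/161.0000 = 0.77214, ln C = (131.0000·22.9076 − 25.0000·116.1673)/161.0000 = 0.60070, so C = exp(0.60070) = 1.82340.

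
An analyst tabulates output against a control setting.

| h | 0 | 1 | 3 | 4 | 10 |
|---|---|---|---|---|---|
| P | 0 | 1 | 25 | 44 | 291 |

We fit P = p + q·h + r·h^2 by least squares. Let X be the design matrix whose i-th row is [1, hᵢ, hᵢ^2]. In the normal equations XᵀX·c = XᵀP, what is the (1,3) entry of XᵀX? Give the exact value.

126

Row 1 ↔ basis 1, column 3 ↔ basis h^2, so (XᵀX)_{1,3} = Σᵢ h^2 = (1)·(0) + (1)·(1) + (1)·(9) + (1)·(16) + (1)·(100) = 126.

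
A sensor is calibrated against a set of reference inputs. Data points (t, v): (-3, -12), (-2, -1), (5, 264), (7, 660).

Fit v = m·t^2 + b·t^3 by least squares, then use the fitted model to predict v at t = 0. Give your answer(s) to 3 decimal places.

From the data, Σt^2·t^2 = 3123, Σt^2·t^3 = 19657, Σt^3·t^3 = 134067.
For Xᵀv: Σt^2·v = 38828, Σt^3·v = 259712.
XᵀX·[m, b]ᵀ = Xᵀv becomes [[3123, 19657]; [19657, 134067]]·[m, b]ᵀ = [38828, 259712]ᵀ.
Δ = 3123·134067 − 19657² = 32293592.
m = (38828·134067 − 19657·259712)/32293592 = 25098673/8073398; b = (3123·259712 − 19657·38828)/32293592 = 11959645/8073398.
At t = 0: v̂ = (25098673/8073398)·(0) + (11959645/8073398)·(0) = 0.

v̂ = 0.000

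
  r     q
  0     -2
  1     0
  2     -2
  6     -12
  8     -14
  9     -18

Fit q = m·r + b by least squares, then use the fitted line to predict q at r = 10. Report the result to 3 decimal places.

Forming AᵀA = [[186, 26]; [26, 6]] and Aᵀq = [-350, -48]ᵀ gives AᵀA·[m, b]ᵀ = Aᵀq.
det = 186·6 − 26² = 440.
m = ((-350)·6 − 26·(-48))/440 = -213/110; b = (186·(-48) − 26·(-350))/440 = 43/110.
At r = 10: q̂ = (-213/110)·(10) + (43/110)·(1) = -2087/110.

q̂ = -18.973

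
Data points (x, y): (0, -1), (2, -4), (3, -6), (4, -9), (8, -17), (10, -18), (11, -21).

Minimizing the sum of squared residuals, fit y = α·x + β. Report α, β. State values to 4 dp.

The normal equations are: 314·α + 38·β = -609;  38·α + 7·β = -76.
Δ = 314·7 − 38² = 754.
α = ((-609)·7 − 38·(-76))/754 = -1375/754; β = (314·(-76) − 38·(-609))/754 = -361/377.

α = -1.8236, β = -0.9576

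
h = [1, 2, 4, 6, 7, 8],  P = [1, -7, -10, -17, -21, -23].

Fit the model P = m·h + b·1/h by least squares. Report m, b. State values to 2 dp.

m = -2.96, b = 2.96

AᵀA·[m, b]ᵀ = AᵀP reads: 170·m + 6·b = -486;  6·m + (38845/28224)·b = -329/24.
det = 170·(38845/28224) − 6² = 2793793/14112.
m = ((-486)·(38845/28224) − 6·(-329/24))/(2793793/14112) = -8278623/2793793; b = (170·(-329/24) − 6·(-486))/(2793793/14112) = 8263752/2793793.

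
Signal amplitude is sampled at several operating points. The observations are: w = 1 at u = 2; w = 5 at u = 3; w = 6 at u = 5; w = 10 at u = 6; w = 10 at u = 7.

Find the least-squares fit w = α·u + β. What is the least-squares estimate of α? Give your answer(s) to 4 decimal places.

Compute the Gram sums: Σu·u = 123, Σu = 23, Σ1 = 5.
Moment sums: Σu·w = 177, Σw = 32.
det = 123·5 − 23² = 86.
α = (177·5 − 23·32)/86 = 149/86; β = (123·32 − 23·177)/86 = -135/86.

α = 1.7326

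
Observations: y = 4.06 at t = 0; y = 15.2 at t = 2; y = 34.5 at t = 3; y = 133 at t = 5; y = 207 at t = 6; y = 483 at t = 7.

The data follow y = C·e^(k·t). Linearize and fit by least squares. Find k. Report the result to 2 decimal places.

k = 0.68

Linearized form: ln y = k·t + ln C. From the 6 transformed points,
Σt = 23.0000, Σ(t)² = 123.0000, Σln y = 24.0665, Σt·ln y = 115.7736.
Equations: 123.0000·k + 23.0000·ln C = 115.7736;  23.0000·k + 6·ln C = 24.0665.
Δ = 123.0000·6 − (23.0000)² = 209.0000; k = (115.7736·6 − 23.0000·24.0665)/209.0000 = 0.67518, ln C = (123.0000·24.0665 − 23.0000·115.7736)/209.0000 = 1.42291.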